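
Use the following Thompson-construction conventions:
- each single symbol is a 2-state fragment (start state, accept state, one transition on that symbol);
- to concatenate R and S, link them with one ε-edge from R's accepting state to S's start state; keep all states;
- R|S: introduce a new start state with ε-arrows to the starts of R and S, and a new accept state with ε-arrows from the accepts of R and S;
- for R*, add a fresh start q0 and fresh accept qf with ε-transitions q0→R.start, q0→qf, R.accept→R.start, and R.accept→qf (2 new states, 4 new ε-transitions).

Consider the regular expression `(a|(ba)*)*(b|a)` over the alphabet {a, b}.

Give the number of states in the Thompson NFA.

18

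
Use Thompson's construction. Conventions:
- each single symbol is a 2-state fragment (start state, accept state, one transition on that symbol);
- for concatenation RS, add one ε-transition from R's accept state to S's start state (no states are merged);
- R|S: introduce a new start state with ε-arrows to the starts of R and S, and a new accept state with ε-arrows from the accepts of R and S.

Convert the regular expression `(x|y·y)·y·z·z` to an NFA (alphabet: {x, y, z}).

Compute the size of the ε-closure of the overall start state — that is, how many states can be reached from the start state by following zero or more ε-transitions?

3

Let C(F) = |ε-closure(F.start)| within fragment F, and note whether F accepts ε. Symbol fragments have C = 1 and do not accept ε. Then:
  y·y : same as the first factor's closure: |ε-closure| = 1
  x|y·y : new start ε-reaches every alternative's start; none of them accept ε, so the new accept is not reached: |ε-closure| = 1 + 1 + 1 = 3
  (x|y·y)·y·z·z : same as the first factor's closure: |ε-closure| = 3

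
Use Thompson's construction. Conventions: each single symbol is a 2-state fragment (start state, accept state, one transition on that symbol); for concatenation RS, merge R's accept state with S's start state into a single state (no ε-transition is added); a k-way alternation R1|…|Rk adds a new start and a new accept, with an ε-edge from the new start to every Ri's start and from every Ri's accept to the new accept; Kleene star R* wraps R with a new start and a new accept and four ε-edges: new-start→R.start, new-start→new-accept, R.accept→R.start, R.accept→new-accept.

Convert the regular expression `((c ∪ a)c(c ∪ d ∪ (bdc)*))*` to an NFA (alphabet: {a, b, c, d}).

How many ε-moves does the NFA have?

Recursing over subexpressions:
Each of the 8 symbol leaves contributes 0 ε-transitions.
  c ∪ a : 4 ε-transitions
  bdc : 0 ε-transitions
  (bdc)* : 4 ε-transitions
  c ∪ d ∪ (bdc)* : 10 ε-transitions
  (c ∪ a)c(c ∪ d ∪ (bdc)*) : 14 ε-transitions
  ((c ∪ a)c(c ∪ d ∪ (bdc)*))* : 18 ε-transitions

18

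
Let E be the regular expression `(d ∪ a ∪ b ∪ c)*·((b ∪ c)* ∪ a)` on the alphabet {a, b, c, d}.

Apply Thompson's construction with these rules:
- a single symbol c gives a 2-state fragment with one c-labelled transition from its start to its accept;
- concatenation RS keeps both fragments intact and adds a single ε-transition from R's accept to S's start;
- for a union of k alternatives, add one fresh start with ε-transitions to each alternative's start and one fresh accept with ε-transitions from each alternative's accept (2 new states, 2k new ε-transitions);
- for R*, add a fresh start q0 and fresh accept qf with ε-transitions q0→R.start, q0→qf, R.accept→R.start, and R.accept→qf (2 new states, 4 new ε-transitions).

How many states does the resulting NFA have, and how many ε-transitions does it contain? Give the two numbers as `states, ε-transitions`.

24, 25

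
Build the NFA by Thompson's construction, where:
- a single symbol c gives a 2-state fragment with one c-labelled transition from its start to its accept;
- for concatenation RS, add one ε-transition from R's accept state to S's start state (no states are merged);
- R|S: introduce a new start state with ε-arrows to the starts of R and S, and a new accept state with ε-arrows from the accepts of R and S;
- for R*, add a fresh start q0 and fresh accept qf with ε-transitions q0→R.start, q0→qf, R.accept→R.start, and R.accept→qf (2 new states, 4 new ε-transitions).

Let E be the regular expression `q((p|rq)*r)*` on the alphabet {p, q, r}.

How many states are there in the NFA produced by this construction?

By structural recursion:
Each of the 5 symbol leaves contributes a 2-state fragment.
  rq → 4 states
  p|rq → 8 states
  (p|rq)* → 10 states
  (p|rq)*r → 12 states
  ((p|rq)*r)* → 14 states
  q((p|rq)*r)* → 16 states

16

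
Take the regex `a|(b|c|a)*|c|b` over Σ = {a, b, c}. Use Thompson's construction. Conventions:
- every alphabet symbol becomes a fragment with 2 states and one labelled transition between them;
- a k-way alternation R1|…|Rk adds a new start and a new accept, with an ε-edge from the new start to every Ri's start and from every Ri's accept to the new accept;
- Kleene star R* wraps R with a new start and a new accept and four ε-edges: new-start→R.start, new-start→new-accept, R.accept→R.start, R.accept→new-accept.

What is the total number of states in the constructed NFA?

Recursing over subexpressions:
Each of the 6 symbol leaves contributes a 2-state fragment.
  b|c|a : 8 states
  (b|c|a)* : 10 states
  a|(b|c|a)*|c|b : 18 states

18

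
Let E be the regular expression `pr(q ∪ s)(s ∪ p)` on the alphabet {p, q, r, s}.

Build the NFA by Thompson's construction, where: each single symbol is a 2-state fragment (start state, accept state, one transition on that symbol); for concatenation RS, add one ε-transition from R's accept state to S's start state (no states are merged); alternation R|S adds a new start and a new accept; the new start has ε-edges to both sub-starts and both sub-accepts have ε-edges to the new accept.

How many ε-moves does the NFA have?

Per subexpression:
Each of the 6 symbol leaves contributes 0 ε-transitions.
  q ∪ s : 4 ε-transitions
  s ∪ p : 4 ε-transitions
  pr(q ∪ s)(s ∪ p) : 11 ε-transitions

11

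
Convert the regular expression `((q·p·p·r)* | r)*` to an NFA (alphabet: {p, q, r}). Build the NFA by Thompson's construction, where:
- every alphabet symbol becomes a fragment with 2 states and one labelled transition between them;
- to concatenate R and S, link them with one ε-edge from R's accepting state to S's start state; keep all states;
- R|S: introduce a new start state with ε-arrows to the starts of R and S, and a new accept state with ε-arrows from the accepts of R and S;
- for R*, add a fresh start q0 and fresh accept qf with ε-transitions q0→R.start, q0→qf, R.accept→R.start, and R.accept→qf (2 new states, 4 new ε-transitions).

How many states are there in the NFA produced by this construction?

By structural recursion:
Each of the 5 symbol leaves contributes a 2-state fragment.
  q·p·p·r = 8 states
  (q·p·p·r)* = 10 states
  (q·p·p·r)* | r = 14 states
  ((q·p·p·r)* | r)* = 16 states

16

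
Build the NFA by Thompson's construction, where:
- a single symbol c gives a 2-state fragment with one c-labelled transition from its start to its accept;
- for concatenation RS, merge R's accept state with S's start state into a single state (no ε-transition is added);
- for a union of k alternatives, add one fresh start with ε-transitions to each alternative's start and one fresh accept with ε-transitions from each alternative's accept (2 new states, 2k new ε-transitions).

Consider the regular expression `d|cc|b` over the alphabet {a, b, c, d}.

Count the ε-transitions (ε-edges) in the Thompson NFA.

6

Bottom-up over the parse tree:
Each of the 4 symbol leaves contributes 0 ε-transitions.
  cc : 0 ε-transitions
  d|cc|b : 6 ε-transitions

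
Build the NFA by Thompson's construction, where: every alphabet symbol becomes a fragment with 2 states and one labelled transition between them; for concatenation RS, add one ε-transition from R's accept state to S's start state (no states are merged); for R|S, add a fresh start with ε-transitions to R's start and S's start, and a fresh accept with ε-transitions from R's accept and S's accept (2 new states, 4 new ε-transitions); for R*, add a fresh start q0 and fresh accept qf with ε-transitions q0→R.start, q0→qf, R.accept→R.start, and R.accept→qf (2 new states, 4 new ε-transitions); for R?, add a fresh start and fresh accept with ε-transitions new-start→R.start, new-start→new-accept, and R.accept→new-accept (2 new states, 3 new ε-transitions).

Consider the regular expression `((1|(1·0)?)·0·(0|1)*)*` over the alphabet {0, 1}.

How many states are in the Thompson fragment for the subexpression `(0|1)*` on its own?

Fragment for `(0|1)*`:
Each of the 2 symbol leaves contributes a 2-state fragment.
  0|1 → 6 states
  (0|1)* → 8 states

8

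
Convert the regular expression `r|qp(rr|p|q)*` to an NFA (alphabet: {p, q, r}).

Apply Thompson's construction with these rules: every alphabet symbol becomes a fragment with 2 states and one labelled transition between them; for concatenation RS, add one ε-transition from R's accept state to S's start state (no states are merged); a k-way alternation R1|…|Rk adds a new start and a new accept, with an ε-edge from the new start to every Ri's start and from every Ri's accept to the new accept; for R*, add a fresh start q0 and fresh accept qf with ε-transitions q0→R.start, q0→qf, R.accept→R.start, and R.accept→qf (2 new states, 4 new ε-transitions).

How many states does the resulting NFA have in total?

Recursing over subexpressions:
Each of the 7 symbol leaves contributes a 2-state fragment.
  rr : 4 states
  rr|p|q : 10 states
  (rr|p|q)* : 12 states
  qp(rr|p|q)* : 16 states
  r|qp(rr|p|q)* : 20 states

20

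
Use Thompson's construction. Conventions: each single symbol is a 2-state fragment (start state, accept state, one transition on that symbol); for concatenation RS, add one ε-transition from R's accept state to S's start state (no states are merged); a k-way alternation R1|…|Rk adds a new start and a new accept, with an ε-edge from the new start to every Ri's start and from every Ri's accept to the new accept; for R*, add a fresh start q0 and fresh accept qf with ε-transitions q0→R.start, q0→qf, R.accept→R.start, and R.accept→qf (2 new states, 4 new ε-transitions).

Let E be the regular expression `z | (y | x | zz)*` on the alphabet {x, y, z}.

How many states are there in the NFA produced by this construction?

16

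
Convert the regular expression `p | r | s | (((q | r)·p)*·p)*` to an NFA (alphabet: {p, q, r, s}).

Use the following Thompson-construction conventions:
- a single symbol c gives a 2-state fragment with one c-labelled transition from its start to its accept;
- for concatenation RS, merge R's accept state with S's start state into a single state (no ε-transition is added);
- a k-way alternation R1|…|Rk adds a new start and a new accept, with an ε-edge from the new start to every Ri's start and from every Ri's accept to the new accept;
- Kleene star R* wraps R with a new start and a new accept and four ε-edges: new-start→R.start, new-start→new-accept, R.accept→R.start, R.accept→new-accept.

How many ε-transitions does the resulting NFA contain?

20

Per subexpression:
Each of the 7 symbol leaves contributes 0 ε-transitions.
  q | r → 4 ε-transitions
  (q | r)·p → 4 ε-transitions
  ((q | r)·p)* → 8 ε-transitions
  ((q | r)·p)*·p → 8 ε-transitions
  (((q | r)·p)*·p)* → 12 ε-transitions
  p | r | s | (((q | r)·p)*·p)* → 20 ε-transitions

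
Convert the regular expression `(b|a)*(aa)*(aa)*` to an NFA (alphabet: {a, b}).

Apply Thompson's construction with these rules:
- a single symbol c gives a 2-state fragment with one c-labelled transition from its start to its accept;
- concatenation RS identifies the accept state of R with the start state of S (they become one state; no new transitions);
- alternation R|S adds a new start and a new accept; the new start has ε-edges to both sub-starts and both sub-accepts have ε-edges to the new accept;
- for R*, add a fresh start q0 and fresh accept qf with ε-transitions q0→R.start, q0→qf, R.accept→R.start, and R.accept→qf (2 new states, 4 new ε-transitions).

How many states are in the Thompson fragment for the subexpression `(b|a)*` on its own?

Fragment for `(b|a)*`:
Each of the 2 symbol leaves contributes a 2-state fragment.
  b|a — 6 states
  (b|a)* — 8 states

8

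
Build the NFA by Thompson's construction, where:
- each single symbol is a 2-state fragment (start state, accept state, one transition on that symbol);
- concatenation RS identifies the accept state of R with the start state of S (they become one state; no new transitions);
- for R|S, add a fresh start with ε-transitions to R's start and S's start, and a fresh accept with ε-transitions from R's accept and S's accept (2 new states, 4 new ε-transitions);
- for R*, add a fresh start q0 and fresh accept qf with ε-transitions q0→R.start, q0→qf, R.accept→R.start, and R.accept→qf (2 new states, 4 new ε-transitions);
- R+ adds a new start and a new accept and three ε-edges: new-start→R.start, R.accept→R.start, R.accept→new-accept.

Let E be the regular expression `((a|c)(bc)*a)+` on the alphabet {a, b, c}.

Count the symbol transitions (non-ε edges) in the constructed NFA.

5

By structural recursion:
Each of the 5 symbol leaves contributes exactly 1 symbol transition.
  a|c — 2 symbol transitions
  bc — 2 symbol transitions
  (bc)* — 2 symbol transitions
  (a|c)(bc)*a — 5 symbol transitions
  ((a|c)(bc)*a)+ — 5 symbol transitions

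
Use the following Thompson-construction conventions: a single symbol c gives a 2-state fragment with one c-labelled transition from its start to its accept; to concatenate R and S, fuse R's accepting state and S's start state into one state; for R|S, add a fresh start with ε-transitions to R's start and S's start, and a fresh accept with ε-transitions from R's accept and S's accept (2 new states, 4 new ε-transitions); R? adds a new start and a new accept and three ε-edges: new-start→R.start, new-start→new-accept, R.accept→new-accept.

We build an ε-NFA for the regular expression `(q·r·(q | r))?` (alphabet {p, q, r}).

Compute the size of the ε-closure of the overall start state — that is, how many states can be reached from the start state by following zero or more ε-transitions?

Work bottom-up. For each fragment F, track |ε-closure(F.start)| and whether F's accept lies in that closure (i.e. whether F accepts ε). A single-symbol fragment has closure size 1 and does not accept ε.
  q | r : new start ε-reaches every alternative's start; none of them accept ε, so the new accept is not reached: |ε-closure| = 1 + 1 + 1 = 3
  q·r·(q | r) : |ε-closure| equals the left operand's closure size = 1 (its accept is not ε-reachable, so the closure stops there)
  (q·r·(q | r))? : |ε-closure| = 1 (new start) + 1 (body) + 1 (new accept, via ε) = 3

3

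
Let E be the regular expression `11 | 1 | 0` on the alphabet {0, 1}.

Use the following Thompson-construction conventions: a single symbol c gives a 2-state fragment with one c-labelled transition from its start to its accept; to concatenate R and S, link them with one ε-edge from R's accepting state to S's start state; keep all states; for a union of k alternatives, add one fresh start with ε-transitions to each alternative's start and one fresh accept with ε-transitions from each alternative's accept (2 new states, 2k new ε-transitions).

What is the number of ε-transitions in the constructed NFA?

7

Per subexpression:
Each of the 4 symbol leaves contributes 0 ε-transitions.
  11 → 1 ε-transition
  11 | 1 | 0 → 7 ε-transitions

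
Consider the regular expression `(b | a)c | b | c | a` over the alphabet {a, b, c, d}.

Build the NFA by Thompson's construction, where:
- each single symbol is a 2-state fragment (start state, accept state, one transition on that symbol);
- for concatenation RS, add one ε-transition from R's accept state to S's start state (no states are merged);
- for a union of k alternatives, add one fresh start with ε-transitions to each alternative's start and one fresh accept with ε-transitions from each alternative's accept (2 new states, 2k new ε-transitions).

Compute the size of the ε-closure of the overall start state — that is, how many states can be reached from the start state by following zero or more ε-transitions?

7

Work bottom-up. For each fragment F, track |ε-closure(F.start)| and whether F's accept lies in that closure (i.e. whether F accepts ε). A single-symbol fragment has closure size 1 and does not accept ε.
  b | a : |closure| = 1 + 1 + 1 = 3 (the new accept is not ε-reachable since no branch accepts ε)
  (b | a)c : |closure| equals the left operand's closure size = 3 (its accept is not ε-reachable, so the closure stops there)
  (b | a)c | b | c | a : |closure| = 1 + 3 + 1 + 1 + 1 = 7 (the new accept is not ε-reachable since no branch accepts ε)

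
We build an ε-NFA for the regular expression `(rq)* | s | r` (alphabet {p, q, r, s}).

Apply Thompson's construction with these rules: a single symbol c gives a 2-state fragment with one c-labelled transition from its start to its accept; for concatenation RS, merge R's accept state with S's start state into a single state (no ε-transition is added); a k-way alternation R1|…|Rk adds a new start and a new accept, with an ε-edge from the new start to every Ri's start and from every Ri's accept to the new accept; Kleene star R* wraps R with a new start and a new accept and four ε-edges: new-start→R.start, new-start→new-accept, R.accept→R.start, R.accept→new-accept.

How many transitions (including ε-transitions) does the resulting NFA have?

14

By structural recursion:
Each of the 4 symbol leaves contributes 1 transition (1 symbol, 0 ε).
  rq — 2 transitions (2 symbol, 0 ε)
  (rq)* — 6 transitions (2 symbol, 4 ε)
  (rq)* | s | r — 14 transitions (4 symbol, 10 ε)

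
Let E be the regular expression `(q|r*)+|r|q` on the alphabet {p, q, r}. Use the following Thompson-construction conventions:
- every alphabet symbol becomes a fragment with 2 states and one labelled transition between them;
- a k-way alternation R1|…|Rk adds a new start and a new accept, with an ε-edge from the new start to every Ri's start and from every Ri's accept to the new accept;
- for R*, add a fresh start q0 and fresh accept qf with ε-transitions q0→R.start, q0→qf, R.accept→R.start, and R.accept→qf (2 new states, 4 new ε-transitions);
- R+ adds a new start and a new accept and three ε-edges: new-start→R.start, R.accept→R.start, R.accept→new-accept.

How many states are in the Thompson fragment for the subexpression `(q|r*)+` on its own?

10

Fragment for `(q|r*)+`:
Each of the 2 symbol leaves contributes a 2-state fragment.
  r* → 4 states
  q|r* → 8 states
  (q|r*)+ → 10 states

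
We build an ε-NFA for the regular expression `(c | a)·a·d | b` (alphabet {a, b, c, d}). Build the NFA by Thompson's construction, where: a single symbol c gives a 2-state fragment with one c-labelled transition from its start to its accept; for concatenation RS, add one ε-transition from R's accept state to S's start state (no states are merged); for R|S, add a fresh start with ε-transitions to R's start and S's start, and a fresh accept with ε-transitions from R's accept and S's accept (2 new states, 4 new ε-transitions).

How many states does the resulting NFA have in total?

Building bottom-up:
Each of the 5 symbol leaves contributes a 2-state fragment.
  c | a = 6 states
  (c | a)·a·d = 10 states
  (c | a)·a·d | b = 14 states

14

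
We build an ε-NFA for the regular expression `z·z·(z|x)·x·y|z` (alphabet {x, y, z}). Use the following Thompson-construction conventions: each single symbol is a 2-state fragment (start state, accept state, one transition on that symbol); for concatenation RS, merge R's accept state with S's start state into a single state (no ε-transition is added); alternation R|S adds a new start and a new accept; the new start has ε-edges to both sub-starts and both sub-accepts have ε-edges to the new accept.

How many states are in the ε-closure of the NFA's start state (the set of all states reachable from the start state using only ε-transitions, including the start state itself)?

Let C(F) = |ε-closure(F.start)| within fragment F, and note whether F accepts ε. Symbol fragments have C = 1 and do not accept ε. Then:
  z|x : C = 1 + 1 + 1 = 3 (the new accept is not ε-reachable since no branch accepts ε)
  z·z·(z|x)·x·y : C equals the left operand's closure size = 1 (its accept is not ε-reachable, so the closure stops there)
  z·z·(z|x)·x·y|z : new start ε-reaches every alternative's start; none of them accept ε, so the new accept is not reached: C = 1 + 1 + 1 = 3

3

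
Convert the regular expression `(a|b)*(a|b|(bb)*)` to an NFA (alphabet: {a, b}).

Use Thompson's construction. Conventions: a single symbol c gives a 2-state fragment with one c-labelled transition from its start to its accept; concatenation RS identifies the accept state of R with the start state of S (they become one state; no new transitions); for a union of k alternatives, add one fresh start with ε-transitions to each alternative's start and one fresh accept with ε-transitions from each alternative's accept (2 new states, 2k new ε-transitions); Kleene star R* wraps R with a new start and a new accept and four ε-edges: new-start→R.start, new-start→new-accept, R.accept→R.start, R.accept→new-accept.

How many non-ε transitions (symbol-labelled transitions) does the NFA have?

Building bottom-up:
Each of the 6 symbol leaves contributes exactly 1 symbol transition.
  a|b : 2 symbol transitions
  (a|b)* : 2 symbol transitions
  bb : 2 symbol transitions
  (bb)* : 2 symbol transitions
  a|b|(bb)* : 4 symbol transitions
  (a|b)*(a|b|(bb)*) : 6 symbol transitions

6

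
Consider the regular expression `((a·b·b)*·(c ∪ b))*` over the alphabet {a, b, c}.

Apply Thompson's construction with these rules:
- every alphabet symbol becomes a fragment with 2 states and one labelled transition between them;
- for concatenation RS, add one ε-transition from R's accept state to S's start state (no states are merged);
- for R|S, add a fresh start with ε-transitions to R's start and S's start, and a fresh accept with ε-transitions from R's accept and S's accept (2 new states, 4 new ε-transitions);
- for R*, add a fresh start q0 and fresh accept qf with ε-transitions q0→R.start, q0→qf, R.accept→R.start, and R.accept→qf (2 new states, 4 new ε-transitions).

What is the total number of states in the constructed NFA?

16

Per subexpression:
Each of the 5 symbol leaves contributes a 2-state fragment.
  a·b·b : 6 states
  (a·b·b)* : 8 states
  c ∪ b : 6 states
  (a·b·b)*·(c ∪ b) : 14 states
  ((a·b·b)*·(c ∪ b))* : 16 states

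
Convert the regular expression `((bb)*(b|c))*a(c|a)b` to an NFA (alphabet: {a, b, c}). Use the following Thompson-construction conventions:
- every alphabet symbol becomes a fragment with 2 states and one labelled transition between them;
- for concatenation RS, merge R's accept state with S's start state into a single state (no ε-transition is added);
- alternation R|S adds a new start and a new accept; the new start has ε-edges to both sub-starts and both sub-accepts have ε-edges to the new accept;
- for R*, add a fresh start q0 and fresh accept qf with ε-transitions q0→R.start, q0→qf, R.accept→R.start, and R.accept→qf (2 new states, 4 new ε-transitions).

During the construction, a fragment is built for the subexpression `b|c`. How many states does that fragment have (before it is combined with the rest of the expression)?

6

Fragment for `b|c`:
Each of the 2 symbol leaves contributes a 2-state fragment.
  b|c = 6 states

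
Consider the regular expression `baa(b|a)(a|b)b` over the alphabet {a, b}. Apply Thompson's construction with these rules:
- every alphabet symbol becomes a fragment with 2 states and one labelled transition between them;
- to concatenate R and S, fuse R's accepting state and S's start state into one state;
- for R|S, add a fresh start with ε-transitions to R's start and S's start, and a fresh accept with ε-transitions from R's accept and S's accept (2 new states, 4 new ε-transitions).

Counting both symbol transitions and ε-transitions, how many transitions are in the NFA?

16

Per subexpression:
Each of the 8 symbol leaves contributes 1 transition (1 symbol, 0 ε).
  b|a → 6 transitions (2 symbol, 4 ε)
  a|b → 6 transitions (2 symbol, 4 ε)
  baa(b|a)(a|b)b → 16 transitions (8 symbol, 8 ε)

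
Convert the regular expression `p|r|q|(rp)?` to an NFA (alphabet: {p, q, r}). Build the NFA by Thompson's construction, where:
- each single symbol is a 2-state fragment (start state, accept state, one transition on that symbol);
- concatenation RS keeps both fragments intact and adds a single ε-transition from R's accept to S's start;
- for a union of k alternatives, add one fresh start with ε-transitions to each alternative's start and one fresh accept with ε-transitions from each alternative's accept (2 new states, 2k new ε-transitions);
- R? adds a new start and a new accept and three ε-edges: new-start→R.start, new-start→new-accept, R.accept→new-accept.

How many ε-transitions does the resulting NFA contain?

Bottom-up over the parse tree:
Each of the 5 symbol leaves contributes 0 ε-transitions.
  rp → 1 ε-transition
  (rp)? → 4 ε-transitions
  p|r|q|(rp)? → 12 ε-transitions

12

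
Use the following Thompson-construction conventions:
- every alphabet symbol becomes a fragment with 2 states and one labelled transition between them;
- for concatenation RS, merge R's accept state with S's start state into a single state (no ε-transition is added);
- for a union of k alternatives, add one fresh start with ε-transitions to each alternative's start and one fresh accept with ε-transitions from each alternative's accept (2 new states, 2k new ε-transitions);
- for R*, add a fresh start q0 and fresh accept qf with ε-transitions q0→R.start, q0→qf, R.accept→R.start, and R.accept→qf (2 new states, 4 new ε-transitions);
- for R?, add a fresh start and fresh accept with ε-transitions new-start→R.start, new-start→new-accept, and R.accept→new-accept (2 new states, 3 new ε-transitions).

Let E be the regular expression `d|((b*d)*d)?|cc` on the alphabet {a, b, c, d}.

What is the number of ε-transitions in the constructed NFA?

17

Per subexpression:
Each of the 6 symbol leaves contributes 0 ε-transitions.
  b* → 4 ε-transitions
  b*d → 4 ε-transitions
  (b*d)* → 8 ε-transitions
  (b*d)*d → 8 ε-transitions
  ((b*d)*d)? → 11 ε-transitions
  cc → 0 ε-transitions
  d|((b*d)*d)?|cc → 17 ε-transitions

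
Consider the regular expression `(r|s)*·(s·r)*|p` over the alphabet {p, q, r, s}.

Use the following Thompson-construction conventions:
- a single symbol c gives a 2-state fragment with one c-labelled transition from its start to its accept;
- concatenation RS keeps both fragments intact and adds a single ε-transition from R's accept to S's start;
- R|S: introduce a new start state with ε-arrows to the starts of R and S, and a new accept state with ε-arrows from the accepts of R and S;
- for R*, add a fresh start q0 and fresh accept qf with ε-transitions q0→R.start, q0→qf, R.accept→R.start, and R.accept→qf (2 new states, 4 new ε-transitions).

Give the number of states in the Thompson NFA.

Bottom-up over the parse tree:
Each of the 5 symbol leaves contributes a 2-state fragment.
  r|s : 6 states
  (r|s)* : 8 states
  s·r : 4 states
  (s·r)* : 6 states
  (r|s)*·(s·r)* : 14 states
  (r|s)*·(s·r)*|p : 18 states

18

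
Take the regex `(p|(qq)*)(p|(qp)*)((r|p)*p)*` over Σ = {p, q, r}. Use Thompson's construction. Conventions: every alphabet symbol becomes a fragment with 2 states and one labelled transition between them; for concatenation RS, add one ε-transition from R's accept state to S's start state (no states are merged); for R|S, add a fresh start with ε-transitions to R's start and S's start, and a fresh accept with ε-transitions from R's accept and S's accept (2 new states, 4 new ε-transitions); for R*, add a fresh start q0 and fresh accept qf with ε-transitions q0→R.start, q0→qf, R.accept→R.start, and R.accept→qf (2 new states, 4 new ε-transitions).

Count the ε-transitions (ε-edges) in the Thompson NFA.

Recursing over subexpressions:
Each of the 9 symbol leaves contributes 0 ε-transitions.
  qq : 1 ε-transition
  (qq)* : 5 ε-transitions
  p|(qq)* : 9 ε-transitions
  qp : 1 ε-transition
  (qp)* : 5 ε-transitions
  p|(qp)* : 9 ε-transitions
  r|p : 4 ε-transitions
  (r|p)* : 8 ε-transitions
  (r|p)*p : 9 ε-transitions
  ((r|p)*p)* : 13 ε-transitions
  (p|(qq)*)(p|(qp)*)((r|p)*p)* : 33 ε-transitions

33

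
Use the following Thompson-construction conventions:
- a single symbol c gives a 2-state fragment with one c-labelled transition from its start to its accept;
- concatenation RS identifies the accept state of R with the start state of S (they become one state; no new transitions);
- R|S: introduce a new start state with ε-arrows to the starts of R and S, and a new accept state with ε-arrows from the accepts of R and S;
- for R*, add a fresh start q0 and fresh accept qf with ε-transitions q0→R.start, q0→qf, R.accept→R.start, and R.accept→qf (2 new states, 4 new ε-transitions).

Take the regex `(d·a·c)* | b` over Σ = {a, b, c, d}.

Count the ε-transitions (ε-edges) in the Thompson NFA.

Bottom-up over the parse tree:
Each of the 4 symbol leaves contributes 0 ε-transitions.
  d·a·c → 0 ε-transitions
  (d·a·c)* → 4 ε-transitions
  (d·a·c)* | b → 8 ε-transitions

8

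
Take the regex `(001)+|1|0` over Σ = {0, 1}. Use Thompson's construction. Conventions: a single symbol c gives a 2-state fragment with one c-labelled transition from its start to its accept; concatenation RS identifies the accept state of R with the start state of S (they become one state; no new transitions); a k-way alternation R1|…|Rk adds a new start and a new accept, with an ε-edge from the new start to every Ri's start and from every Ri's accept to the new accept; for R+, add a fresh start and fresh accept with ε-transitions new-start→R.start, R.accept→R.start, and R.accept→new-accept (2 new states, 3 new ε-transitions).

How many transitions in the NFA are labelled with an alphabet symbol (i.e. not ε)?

Building bottom-up:
Each of the 5 symbol leaves contributes exactly 1 symbol transition.
  001 = 3 symbol transitions
  (001)+ = 3 symbol transitions
  (001)+|1|0 = 5 symbol transitions

5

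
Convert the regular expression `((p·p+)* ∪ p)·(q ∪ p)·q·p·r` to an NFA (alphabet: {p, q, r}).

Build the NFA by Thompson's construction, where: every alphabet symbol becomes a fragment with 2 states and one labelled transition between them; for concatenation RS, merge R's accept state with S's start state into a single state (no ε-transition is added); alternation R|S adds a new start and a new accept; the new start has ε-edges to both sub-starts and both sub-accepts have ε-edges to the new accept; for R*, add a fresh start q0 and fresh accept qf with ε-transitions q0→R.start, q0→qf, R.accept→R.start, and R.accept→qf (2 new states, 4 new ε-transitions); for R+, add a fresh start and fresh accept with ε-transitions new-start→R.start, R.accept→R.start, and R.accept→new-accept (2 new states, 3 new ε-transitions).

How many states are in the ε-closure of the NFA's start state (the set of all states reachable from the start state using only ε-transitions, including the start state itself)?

Let C(F) = |ε-closure(F.start)| within fragment F, and note whether F accepts ε. Symbol fragments have C = 1 and do not accept ε. Then:
  p+ — |ε-closure| = 1 + 1 = 2 (the body doesn't accept ε, so the new accept is not reached)
  p·p+ — |ε-closure| equals the left operand's closure size = 1 (its accept is not ε-reachable, so the closure stops there)
  (p·p+)* — |ε-closure| = 1 (new start) + 1 (body) + 1 (new accept) = 3
  (p·p+)* ∪ p — new start ε-reaches every alternative's start; at least one alternative accepts ε, so the union's new accept is reached too: |ε-closure| = 1 + 3 + 1 + 1 = 6
  q ∪ p — new start ε-reaches every alternative's start; none of them accept ε, so the new accept is not reached: |ε-closure| = 1 + 1 + 1 = 3
  ((p·p+)* ∪ p)·(q ∪ p)·q·p·r — the left operand accepts ε, so the closure extends into the next operand (the shared merged state is already counted); |ε-closure| = 6 + (3−1) = 8

8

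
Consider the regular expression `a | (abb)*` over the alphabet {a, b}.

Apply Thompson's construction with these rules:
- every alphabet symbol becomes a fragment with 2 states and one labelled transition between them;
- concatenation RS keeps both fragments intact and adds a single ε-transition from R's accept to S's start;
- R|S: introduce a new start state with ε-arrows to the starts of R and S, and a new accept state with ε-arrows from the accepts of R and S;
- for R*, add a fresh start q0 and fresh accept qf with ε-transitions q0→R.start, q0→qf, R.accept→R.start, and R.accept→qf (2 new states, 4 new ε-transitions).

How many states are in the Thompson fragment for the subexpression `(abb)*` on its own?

8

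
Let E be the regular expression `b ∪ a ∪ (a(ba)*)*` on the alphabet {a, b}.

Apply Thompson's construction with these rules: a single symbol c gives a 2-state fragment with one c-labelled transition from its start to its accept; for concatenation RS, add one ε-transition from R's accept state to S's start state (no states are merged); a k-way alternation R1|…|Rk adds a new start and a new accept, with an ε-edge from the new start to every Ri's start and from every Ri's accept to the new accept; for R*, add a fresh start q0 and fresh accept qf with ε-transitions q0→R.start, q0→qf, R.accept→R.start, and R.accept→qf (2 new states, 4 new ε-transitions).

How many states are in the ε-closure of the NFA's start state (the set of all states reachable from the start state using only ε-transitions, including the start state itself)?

7

Compute the ε-closure size of each fragment's start state recursively; a symbol fragment's start has no outgoing ε-edge, so its closure is just itself (size 1).
  ba : |closure| equals the left operand's closure size = 1 (its accept is not ε-reachable, so the closure stops there)
  (ba)* : the star's fresh start ε-reaches both the body's start and the fresh accept: |closure| = 2 + 1 = 3
  a(ba)* : |closure| equals the left operand's closure size = 1 (its accept is not ε-reachable, so the closure stops there)
  (a(ba)*)* : new start has ε-edges to the inner start and to the new accept, so |closure| = 2 + 1 = 3
  b ∪ a ∪ (a(ba)*)* : |closure| = 1 (new start) + (1 + 1 + 3) + 1 (new accept, since some branch ε-reaches its own accept) = 7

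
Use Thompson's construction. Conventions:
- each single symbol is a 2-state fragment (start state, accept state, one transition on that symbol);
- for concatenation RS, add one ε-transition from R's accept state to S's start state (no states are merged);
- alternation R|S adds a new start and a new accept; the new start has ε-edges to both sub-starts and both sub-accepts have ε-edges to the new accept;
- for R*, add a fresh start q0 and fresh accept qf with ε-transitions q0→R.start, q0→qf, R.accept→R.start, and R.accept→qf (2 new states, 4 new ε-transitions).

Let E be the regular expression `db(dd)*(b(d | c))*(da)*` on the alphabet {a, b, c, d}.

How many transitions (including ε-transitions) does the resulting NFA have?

32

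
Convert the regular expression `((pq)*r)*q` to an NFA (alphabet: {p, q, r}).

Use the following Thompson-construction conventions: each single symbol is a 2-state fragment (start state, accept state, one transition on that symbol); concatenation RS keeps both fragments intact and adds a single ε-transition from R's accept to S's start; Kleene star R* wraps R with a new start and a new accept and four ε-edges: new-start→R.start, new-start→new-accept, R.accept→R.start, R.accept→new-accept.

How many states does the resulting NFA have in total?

Bottom-up over the parse tree:
Each of the 4 symbol leaves contributes a 2-state fragment.
  pq — 4 states
  (pq)* — 6 states
  (pq)*r — 8 states
  ((pq)*r)* — 10 states
  ((pq)*r)*q — 12 states

12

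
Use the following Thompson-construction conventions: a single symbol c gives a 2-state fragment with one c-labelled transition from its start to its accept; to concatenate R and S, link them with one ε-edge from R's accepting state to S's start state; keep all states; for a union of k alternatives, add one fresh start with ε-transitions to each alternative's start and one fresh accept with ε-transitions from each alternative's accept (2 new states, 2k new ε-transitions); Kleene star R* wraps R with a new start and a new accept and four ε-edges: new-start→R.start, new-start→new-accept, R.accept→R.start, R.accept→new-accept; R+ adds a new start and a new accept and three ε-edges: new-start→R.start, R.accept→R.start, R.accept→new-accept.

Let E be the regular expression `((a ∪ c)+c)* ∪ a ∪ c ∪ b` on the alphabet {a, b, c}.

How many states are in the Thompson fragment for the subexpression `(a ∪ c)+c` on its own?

Fragment for `(a ∪ c)+c`:
Each of the 3 symbol leaves contributes a 2-state fragment.
  a ∪ c : 6 states
  (a ∪ c)+ : 8 states
  (a ∪ c)+c : 10 states

10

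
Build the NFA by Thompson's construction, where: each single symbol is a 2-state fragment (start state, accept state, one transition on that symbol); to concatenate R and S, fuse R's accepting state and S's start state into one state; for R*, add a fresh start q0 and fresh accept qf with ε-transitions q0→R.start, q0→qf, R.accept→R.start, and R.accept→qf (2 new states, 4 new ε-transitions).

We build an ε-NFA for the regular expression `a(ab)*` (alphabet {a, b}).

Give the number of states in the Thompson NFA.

Bottom-up over the parse tree:
Each of the 3 symbol leaves contributes a 2-state fragment.
  ab → 3 states
  (ab)* → 5 states
  a(ab)* → 6 states

6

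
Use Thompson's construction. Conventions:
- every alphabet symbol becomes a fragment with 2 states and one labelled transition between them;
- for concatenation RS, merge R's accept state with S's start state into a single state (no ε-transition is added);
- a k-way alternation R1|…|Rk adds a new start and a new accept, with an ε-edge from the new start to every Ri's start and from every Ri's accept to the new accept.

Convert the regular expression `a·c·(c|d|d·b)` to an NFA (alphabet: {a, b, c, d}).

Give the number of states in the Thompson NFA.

11

Bottom-up over the parse tree:
Each of the 6 symbol leaves contributes a 2-state fragment.
  d·b = 3 states
  c|d|d·b = 9 states
  a·c·(c|d|d·b) = 11 states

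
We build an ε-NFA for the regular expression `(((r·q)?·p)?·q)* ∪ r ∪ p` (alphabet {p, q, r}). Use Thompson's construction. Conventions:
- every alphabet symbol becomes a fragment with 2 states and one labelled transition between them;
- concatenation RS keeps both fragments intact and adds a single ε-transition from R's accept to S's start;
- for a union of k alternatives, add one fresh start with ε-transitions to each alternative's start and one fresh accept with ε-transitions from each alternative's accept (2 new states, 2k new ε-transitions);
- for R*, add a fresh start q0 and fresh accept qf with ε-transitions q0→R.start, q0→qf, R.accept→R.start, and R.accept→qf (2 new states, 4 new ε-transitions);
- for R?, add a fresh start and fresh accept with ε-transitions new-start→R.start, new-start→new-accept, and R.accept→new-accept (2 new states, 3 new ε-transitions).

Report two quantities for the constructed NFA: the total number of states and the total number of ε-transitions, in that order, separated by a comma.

20, 19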